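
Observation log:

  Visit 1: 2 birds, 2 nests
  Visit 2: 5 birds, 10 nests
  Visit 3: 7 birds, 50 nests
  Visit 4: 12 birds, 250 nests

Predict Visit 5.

19 birds, 1250 nests

Birds: 2, 5, 7, 12 → 19 (each term is the sum of the two before it).
Nests: ×5 each step, so 2, 10, 50, 250 → 1250.
Combining the parts gives 19 birds, 1250 nests.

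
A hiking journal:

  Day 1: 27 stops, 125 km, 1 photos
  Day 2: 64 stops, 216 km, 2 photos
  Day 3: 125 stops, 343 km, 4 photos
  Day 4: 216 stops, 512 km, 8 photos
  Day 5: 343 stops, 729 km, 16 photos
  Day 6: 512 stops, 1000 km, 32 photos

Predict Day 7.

Stops: perfect cubes: 3³, 4³, 5³, …, so 27, 64, 125, 216, 343, 512 → 729.
Km: perfect cubes: 5³, 6³, 7³, …; 125, 216, 343, 512, 729, 1000 → 1331.
For the photos, ×2 each step: 1, 2, 4, 8, 16, 32 → 64.
Putting it together: 729 stops, 1331 km, 64 photos.

729 stops, 1331 km, 64 photos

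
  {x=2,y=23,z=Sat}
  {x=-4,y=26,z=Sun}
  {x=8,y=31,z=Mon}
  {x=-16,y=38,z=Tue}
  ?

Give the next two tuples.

X: ×(-2) each step, so 2, -4, 8, -16 → 32 → -64.
Y: 23, 26, 31, 38 → 47 → 58 (differences are 3, 5, 7, … (increasing by 2 each time)).
Z: runs through the weekdays Mon→Sun, so Sat, Sun, Mon, Tue → Wed → Thu.
Putting the parts together: {x=32,y=47,z=Wed} and then {x=-64,y=58,z=Thu}.

{x=32,y=47,z=Wed}, {x=-64,y=58,z=Thu}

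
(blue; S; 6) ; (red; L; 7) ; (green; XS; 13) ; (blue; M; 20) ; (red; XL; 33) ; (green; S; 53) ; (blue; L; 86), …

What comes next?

(red; XS; 139)

Colour: blue, red, green, blue, red, green, blue → red (repeats blue → red → green).
For the size, repeats S → L → XS → M → XL: S, L, XS, M, XL, S, L → XS.
Third coordinate: each term is the sum of the two before it, so 6, 7, 13, 20, 33, 53, 86 → 139.
Combining the parts gives (red; XS; 139).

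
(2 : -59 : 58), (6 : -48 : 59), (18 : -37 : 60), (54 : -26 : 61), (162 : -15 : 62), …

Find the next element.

(486 : -4 : 63)

First part — ×3 each step: 2, 6, 18, 54, 162 → 486.
Second part goes -59, -48, -37, -26, -15 → -4 (+11 each step).
Third part: +1 each step, so 58, 59, 60, 61, 62 → 63.
So the next element is (486 : -4 : 63).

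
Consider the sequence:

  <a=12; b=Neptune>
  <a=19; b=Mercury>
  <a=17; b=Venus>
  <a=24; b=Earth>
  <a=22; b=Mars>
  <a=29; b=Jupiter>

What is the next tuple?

A: alternating steps +7, −2, +7, −2, …, so 12, 19, 17, 24, 22, 29 → 27.
B: runs through the planets Mercury→Neptune; Neptune, Mercury, Venus, Earth, Mars, Jupiter → Saturn.
Putting it together: <a=27; b=Saturn>.

<a=27; b=Saturn>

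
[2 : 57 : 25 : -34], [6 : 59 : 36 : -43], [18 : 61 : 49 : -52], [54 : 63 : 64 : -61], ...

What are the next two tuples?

First coordinate: ×3 each step, so 2, 6, 18, 54 → 162 → 486.
Second coordinate: +2 each step, so 57, 59, 61, 63 → 65 → 67.
Third coordinate: 25, 36, 49, 64 → 81 → 100 (perfect squares: 5², 6², 7², …).
Fourth coordinate: −9 each step; -34, -43, -52, -61 → -70 → -79.
Putting the parts together: [162 : 65 : 81 : -70] and then [486 : 67 : 100 : -79].

[162 : 65 : 81 : -70], [486 : 67 : 100 : -79]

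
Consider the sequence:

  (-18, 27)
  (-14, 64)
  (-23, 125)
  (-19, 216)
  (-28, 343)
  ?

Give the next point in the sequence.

First coordinate: alternating steps +4, −9, +4, −9, …; -18, -14, -23, -19, -28 → -24.
Second coordinate — perfect cubes: 3³, 4³, 5³, …: 27, 64, 125, 216, 343 → 512.
So the next point is (-24, 512).

(-24, 512)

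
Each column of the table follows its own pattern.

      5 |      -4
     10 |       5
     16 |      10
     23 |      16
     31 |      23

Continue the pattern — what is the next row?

First component: 5, 10, 16, 23, 31 → 40 (differences are 5, 6, 7, … (increasing by 1 each time)).
Second component — always the previous value of the first component: -4, 5, 10, 16, 23 → 31.
Combining the parts gives 40  31.

40  31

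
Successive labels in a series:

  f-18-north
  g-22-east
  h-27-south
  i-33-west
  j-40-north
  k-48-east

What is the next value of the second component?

57

Second component — differences are 4, 5, 6, … (increasing by 1 each time): 18, 22, 27, 33, 40, 48 → 57.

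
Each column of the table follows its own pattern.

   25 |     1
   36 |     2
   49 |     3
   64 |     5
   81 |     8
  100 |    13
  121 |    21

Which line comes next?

First component — perfect squares: 5², 6², 7², …: 25, 36, 49, 64, 81, 100, 121 → 144.
For the second component, each term is the sum of the two before it: 1, 2, 3, 5, 8, 13, 21 → 34.
So the next line is 144  34.

144  34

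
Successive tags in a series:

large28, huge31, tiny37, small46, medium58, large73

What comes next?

huge91

For the size, repeats large → huge → tiny → small → medium: large, huge, tiny, small, medium, large → huge.
Second component goes 28, 31, 37, 46, 58, 73 → 91 (differences are 3, 6, 9, … (increasing by 3 each time)).
So the next tag is huge91.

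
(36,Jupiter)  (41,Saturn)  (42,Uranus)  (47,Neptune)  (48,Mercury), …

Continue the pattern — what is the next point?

(53,Venus)

First slot — alternating steps +5, +1, +5, +1, …: 36, 41, 42, 47, 48 → 53.
Planet — runs through the planets Mercury→Neptune: Jupiter, Saturn, Uranus, Neptune, Mercury → Venus.
So the next point is (53,Venus).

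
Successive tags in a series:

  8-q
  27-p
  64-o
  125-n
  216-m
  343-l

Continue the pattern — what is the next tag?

512-k

First component: perfect cubes: 2³, 3³, 4³, …, so 8, 27, 64, 125, 216, 343 → 512.
Letter goes q, p, o, n, m, l → k (letters move back 1 place in the alphabet).
So the next tag is 512-k.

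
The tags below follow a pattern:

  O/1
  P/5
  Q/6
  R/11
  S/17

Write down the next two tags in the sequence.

For the letter, letters move forward 1 place in the alphabet: O, P, Q, R, S → T → U.
Second component: each term is the sum of the two before it, so 1, 5, 6, 11, 17 → 28 → 45.
Putting the parts together: T/28 and then U/45.

T/28, U/45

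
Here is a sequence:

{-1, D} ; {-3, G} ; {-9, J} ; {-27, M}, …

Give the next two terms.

{-81, P}, {-243, S}

For the first component, ×3 each step: -1, -3, -9, -27 → -81 → -243.
Letter: letters move forward 3 places in the alphabet; D, G, J, M → P → S.
So the next two terms are {-81, P} and {-243, S}.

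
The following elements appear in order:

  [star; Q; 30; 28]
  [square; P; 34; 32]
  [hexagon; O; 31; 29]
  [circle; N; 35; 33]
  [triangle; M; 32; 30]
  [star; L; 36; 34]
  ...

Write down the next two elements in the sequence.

For the shape, repeats star → square → hexagon → circle → triangle: star, square, hexagon, circle, triangle, star → square → hexagon.
Letter — letters move back 1 place in the alphabet: Q, P, O, N, M, L → K → J.
For the third value, alternating steps +4, −3, +4, −3, …: 30, 34, 31, 35, 32, 36 → 33 → 37.
Fourth value — always 2 less than the third value: 28, 32, 29, 33, 30, 34 → 31 → 35.
So the next two elements are [square; K; 33; 31] and [hexagon; J; 37; 35].

[square; K; 33; 31], [hexagon; J; 37; 35]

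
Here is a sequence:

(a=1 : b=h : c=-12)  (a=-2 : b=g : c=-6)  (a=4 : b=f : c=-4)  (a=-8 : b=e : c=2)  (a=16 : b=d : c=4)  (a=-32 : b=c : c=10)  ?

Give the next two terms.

A: ×(-2) each step; 1, -2, 4, -8, 16, -32 → 64 → -128.
B: h, g, f, e, d, c → b → a (letters move back 1 place in the alphabet).
C — alternating steps +6, +2, +6, +2, …: -12, -6, -4, 2, 4, 10 → 12 → 18.
So the next two terms are (a=64 : b=b : c=12) and (a=-128 : b=a : c=18).

(a=64 : b=b : c=12), (a=-128 : b=a : c=18)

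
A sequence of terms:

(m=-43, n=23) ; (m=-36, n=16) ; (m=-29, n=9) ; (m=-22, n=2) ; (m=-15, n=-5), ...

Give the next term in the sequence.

M — +7 each step: -43, -36, -29, -22, -15 → -8.
N: together with the m always sums to -20; 23, 16, 9, 2, -5 → -12.
Putting it together: (m=-8, n=-12).

(m=-8, n=-12)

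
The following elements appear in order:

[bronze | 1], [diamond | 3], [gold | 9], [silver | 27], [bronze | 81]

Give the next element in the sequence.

[diamond | 243]

Rank: repeats bronze → diamond → gold → silver, so bronze, diamond, gold, silver, bronze → diamond.
Second value — ×3 each step: 1, 3, 9, 27, 81 → 243.
Combining the parts gives [diamond | 243].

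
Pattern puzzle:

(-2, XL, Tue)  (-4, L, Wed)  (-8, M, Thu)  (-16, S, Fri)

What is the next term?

First component: ×2 each step, so -2, -4, -8, -16 → -32.
Size — runs backward through clothing sizes XS→XL: XL, L, M, S → XS.
Day goes Tue, Wed, Thu, Fri → Sat (runs through the weekdays Mon→Sun).
Putting it together: (-32, XS, Sat).

(-32, XS, Sat)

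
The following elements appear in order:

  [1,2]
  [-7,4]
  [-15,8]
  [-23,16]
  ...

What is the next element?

[-31,32]

First entry: 1, -7, -15, -23 → -31 (−8 each step).
Second entry: ×2 each step; 2, 4, 8, 16 → 32.
Putting it together: [-31,32].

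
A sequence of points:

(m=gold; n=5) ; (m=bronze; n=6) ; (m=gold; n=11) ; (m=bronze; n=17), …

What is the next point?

(m=gold; n=28)

For the m, alternates gold ↔ bronze: gold, bronze, gold, bronze → gold.
N: each term is the sum of the two before it; 5, 6, 11, 17 → 28.
Putting it together: (m=gold; n=28).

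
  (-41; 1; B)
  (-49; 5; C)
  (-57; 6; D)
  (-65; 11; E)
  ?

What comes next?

(-73; 17; F)

First entry goes -41, -49, -57, -65 → -73 (−8 each step).
Second entry goes 1, 5, 6, 11 → 17 (each term is the sum of the two before it).
Letter: B, C, D, E → F (letters move forward 1 place in the alphabet).
Combining the parts gives (-73; 17; F).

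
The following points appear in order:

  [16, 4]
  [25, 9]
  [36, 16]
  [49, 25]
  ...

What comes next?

[64, 36]

First part: 16, 25, 36, 49 → 64 (perfect squares: 4², 5², 6², …).
Second part goes 4, 9, 16, 25 → 36 (differences are 5, 7, 9, … (increasing by 2 each time)).
Putting it together: [64, 36].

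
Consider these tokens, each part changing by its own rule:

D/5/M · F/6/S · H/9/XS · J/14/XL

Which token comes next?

L/21/L

Letter — letters move forward 2 places in the alphabet: D, F, H, J → L.
Second component: differences are 1, 3, 5, … (increasing by 2 each time); 5, 6, 9, 14 → 21.
Size — runs backward through clothing sizes XS→XL: M, S, XS, XL → L.
So the next token is L/21/L.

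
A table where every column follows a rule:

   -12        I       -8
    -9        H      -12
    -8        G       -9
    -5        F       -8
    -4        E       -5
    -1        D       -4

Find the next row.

0  C  -1

First component: alternating steps +3, +1, +3, +1, …, so -12, -9, -8, -5, -4, -1 → 0.
Letter: I, H, G, F, E, D → C (letters move back 1 place in the alphabet).
Third component goes -8, -12, -9, -8, -5, -4 → -1 (always the previous value of the first component).
Combining the parts gives 0  C  -1.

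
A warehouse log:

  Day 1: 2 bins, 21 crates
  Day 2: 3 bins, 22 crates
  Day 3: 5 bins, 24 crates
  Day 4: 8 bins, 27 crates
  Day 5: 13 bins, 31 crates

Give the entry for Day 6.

Bins: each term is the sum of the two before it, so 2, 3, 5, 8, 13 → 21.
Crates: 21, 22, 24, 27, 31 → 36 (differences are 1, 2, 3, … (increasing by 1 each time)).
Putting it together: 21 bins, 36 crates.

21 bins, 36 crates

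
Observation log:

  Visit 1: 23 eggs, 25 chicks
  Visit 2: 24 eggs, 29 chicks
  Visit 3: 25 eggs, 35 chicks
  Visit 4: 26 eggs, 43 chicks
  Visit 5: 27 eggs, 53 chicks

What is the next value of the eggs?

Eggs: 23, 24, 25, 26, 27 → 28 (+1 each step).

28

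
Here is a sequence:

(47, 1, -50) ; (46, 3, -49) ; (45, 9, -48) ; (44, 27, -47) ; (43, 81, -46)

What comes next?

(42, 243, -45)

First value — −1 each step: 47, 46, 45, 44, 43 → 42.
For the second value, ×3 each step: 1, 3, 9, 27, 81 → 243.
Third value: -50, -49, -48, -47, -46 → -45 (+1 each step).
Combining the parts gives (42, 243, -45).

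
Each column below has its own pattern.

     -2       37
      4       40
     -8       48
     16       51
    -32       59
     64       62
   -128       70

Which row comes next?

256  73

First component — ×(-2) each step: -2, 4, -8, 16, -32, 64, -128 → 256.
Second component: alternating steps +3, +8, +3, +8, …, so 37, 40, 48, 51, 59, 62, 70 → 73.
Combining the parts gives 256  73.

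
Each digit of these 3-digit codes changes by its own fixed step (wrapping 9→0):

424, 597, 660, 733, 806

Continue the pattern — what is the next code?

First digit: +1 each step, mod 10; 4, 5, 6, 7, 8 → 9.
Second digit: 2, 9, 6, 3, 0 → 7 (−3 each step, mod 10).
Third digit — +3 each step, mod 10: 4, 7, 0, 3, 6 → 9.
Combining the parts gives 979.

979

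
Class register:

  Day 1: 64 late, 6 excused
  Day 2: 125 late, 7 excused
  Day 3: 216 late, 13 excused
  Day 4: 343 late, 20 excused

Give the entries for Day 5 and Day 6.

Late: perfect cubes: 4³, 5³, 6³, …; 64, 125, 216, 343 → 512 → 729.
Excused — each term is the sum of the two before it: 6, 7, 13, 20 → 33 → 53.
Putting the parts together: 512 late, 33 excused and then 729 late, 53 excused.

512 late, 33 excused; 729 late, 53 excused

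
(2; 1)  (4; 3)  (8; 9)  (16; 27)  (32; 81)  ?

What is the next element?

First value: 2, 4, 8, 16, 32 → 64 (×2 each step).
Second value: 1, 3, 9, 27, 81 → 243 (×3 each step).
So the next element is (64; 243).

(64; 243)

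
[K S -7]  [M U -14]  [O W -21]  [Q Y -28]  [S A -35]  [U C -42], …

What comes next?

First letter goes K, M, O, Q, S, U → W (letters move forward 2 places in the alphabet).
Second letter: letters move forward 2 places in the alphabet, wrapping Z→A, so S, U, W, Y, A, C → E.
For the third slot, −7 each step: -7, -14, -21, -28, -35, -42 → -49.
So the next element is [W E -49].

[W E -49]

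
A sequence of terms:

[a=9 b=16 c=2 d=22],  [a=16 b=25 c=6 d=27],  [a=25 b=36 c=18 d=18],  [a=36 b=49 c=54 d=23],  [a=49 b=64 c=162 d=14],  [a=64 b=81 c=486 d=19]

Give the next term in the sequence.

[a=81 b=100 c=1458 d=10]

A: 9, 16, 25, 36, 49, 64 → 81 (perfect squares: 3², 4², 5², …).
B — perfect squares: 4², 5², 6², …: 16, 25, 36, 49, 64, 81 → 100.
C: ×3 each step; 2, 6, 18, 54, 162, 486 → 1458.
D: alternating steps +5, −9, +5, −9, …; 22, 27, 18, 23, 14, 19 → 10.
So the next term is [a=81 b=100 c=1458 d=10].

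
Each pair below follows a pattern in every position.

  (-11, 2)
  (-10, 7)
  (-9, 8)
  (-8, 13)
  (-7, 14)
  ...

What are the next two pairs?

First value — +1 each step: -11, -10, -9, -8, -7 → -6 → -5.
Second value: alternating steps +5, +1, +5, +1, …; 2, 7, 8, 13, 14 → 19 → 20.
Putting the parts together: (-6, 19) and then (-5, 20).

(-6, 19), (-5, 20)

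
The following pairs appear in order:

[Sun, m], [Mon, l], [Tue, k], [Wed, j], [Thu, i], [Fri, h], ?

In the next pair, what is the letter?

g

Letter: letters move back 1 place in the alphabet, so m, l, k, j, i, h → g.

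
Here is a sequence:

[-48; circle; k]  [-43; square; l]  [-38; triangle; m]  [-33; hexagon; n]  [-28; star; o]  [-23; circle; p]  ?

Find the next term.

First slot: -48, -43, -38, -33, -28, -23 → -18 (+5 each step).
Shape: circle, square, triangle, hexagon, star, circle → square (repeats circle → square → triangle → hexagon → star).
For the letter, letters move forward 1 place in the alphabet: k, l, m, n, o, p → q.
Putting it together: [-18; square; q].

[-18; square; q]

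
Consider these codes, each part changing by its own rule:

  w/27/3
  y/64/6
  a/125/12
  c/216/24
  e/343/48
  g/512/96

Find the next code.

Letter goes w, y, a, c, e, g → i (letters move forward 2 places in the alphabet, wrapping Z→A).
Second component: perfect cubes: 3³, 4³, 5³, …; 27, 64, 125, 216, 343, 512 → 729.
Third component — ×2 each step: 3, 6, 12, 24, 48, 96 → 192.
So the next code is i/729/192.

i/729/192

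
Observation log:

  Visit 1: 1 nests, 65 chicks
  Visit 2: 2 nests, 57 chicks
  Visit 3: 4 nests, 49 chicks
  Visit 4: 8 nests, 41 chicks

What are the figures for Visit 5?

Nests: ×2 each step, so 1, 2, 4, 8 → 16.
Chicks — −8 each step: 65, 57, 49, 41 → 33.
So the next row is 16 nests, 33 chicks.

16 nests, 33 chicks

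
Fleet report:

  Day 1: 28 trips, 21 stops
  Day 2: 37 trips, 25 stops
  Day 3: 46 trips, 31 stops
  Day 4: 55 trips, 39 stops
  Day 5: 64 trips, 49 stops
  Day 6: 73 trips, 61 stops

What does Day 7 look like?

82 trips, 75 stops

Trips — +9 each step: 28, 37, 46, 55, 64, 73 → 82.
Stops — differences are 4, 6, 8, … (increasing by 2 each time): 21, 25, 31, 39, 49, 61 → 75.
Putting it together: 82 trips, 75 stops.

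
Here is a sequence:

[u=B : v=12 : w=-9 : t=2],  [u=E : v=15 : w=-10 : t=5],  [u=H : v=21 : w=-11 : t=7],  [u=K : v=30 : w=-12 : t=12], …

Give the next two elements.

U: letters move forward 3 places in the alphabet, so B, E, H, K → N → Q.
V: differences are 3, 6, 9, … (increasing by 3 each time), so 12, 15, 21, 30 → 42 → 57.
For the w, −1 each step: -9, -10, -11, -12 → -13 → -14.
For the t, each term is the sum of the two before it: 2, 5, 7, 12 → 19 → 31.
Putting the parts together: [u=N : v=42 : w=-13 : t=19] and then [u=Q : v=57 : w=-14 : t=31].

[u=N : v=42 : w=-13 : t=19], [u=Q : v=57 : w=-14 : t=31]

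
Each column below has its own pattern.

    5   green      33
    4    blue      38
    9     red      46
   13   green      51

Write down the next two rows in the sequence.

22  blue  59; 35  red  64

First component: each term is the sum of the two before it, so 5, 4, 9, 13 → 22 → 35.
Colour — repeats green → blue → red: green, blue, red, green → blue → red.
Third component: alternating steps +5, +8, +5, +8, …; 33, 38, 46, 51 → 59 → 64.
Putting the parts together: 22  blue  59 and then 35  red  64.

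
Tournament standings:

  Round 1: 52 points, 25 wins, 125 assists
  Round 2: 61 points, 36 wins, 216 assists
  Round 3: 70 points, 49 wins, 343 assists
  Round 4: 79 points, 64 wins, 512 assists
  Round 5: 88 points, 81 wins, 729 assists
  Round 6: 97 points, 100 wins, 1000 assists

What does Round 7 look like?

Points: 52, 61, 70, 79, 88, 97 → 106 (+9 each step).
Wins: perfect squares: 5², 6², 7², …; 25, 36, 49, 64, 81, 100 → 121.
Assists goes 125, 216, 343, 512, 729, 1000 → 1331 (perfect cubes: 5³, 6³, 7³, …).
Combining the parts gives 106 points, 121 wins, 1331 assists.

106 points, 121 wins, 1331 assists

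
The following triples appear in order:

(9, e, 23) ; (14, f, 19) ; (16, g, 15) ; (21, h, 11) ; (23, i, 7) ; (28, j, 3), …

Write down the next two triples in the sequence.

First entry: alternating steps +5, +2, +5, +2, …; 9, 14, 16, 21, 23, 28 → 30 → 35.
Letter goes e, f, g, h, i, j → k → l (letters move forward 1 place in the alphabet).
Third entry: 23, 19, 15, 11, 7, 3 → -1 → -5 (−4 each step).
Putting the parts together: (30, k, -1) and then (35, l, -5).

(30, k, -1), (35, l, -5)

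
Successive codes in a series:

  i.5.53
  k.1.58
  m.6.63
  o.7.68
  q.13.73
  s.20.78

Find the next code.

Letter: i, k, m, o, q, s → u (letters move forward 2 places in the alphabet).
Second component: each term is the sum of the two before it, so 5, 1, 6, 7, 13, 20 → 33.
Third component: +5 each step, so 53, 58, 63, 68, 73, 78 → 83.
So the next code is u.33.83.

u.33.83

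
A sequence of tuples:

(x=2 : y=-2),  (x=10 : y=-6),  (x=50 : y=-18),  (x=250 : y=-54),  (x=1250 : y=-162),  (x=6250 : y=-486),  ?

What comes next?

For the x, ×5 each step: 2, 10, 50, 250, 1250, 6250 → 31250.
For the y, ×3 each step: -2, -6, -18, -54, -162, -486 → -1458.
Combining the parts gives (x=31250 : y=-1458).

(x=31250 : y=-1458)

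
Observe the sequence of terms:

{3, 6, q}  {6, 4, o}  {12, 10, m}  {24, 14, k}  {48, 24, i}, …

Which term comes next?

First part: ×2 each step; 3, 6, 12, 24, 48 → 96.
Second part: 6, 4, 10, 14, 24 → 38 (each term is the sum of the two before it).
Letter goes q, o, m, k, i → g (letters move back 2 places in the alphabet).
Putting it together: {96, 38, g}.

{96, 38, g}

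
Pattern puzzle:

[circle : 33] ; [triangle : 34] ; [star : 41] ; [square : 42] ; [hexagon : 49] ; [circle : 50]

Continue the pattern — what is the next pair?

[triangle : 57]

Shape: circle, triangle, star, square, hexagon, circle → triangle (repeats circle → triangle → star → square → hexagon).
Second value: alternating steps +1, +7, +1, +7, …, so 33, 34, 41, 42, 49, 50 → 57.
So the next pair is [triangle : 57].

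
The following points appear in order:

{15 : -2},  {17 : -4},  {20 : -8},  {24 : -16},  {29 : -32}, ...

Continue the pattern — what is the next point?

For the first coordinate, differences are 2, 3, 4, … (increasing by 1 each time): 15, 17, 20, 24, 29 → 35.
Second coordinate: -2, -4, -8, -16, -32 → -64 (×2 each step).
Combining the parts gives {35 : -64}.

{35 : -64}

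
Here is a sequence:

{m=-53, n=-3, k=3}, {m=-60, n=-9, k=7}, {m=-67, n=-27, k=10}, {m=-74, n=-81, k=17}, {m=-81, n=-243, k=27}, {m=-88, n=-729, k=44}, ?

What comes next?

M: −7 each step; -53, -60, -67, -74, -81, -88 → -95.
N: ×3 each step; -3, -9, -27, -81, -243, -729 → -2187.
K: each term is the sum of the two before it; 3, 7, 10, 17, 27, 44 → 71.
Putting it together: {m=-95, n=-2187, k=71}.

{m=-95, n=-2187, k=71}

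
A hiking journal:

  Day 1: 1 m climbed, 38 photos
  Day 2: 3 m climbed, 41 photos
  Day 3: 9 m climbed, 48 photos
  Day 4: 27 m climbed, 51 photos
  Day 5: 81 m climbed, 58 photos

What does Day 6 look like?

For the m climbed, ×3 each step: 1, 3, 9, 27, 81 → 243.
Photos goes 38, 41, 48, 51, 58 → 61 (alternating steps +3, +7, +3, +7, …).
Combining the parts gives 243 m climbed, 61 photos.

243 m climbed, 61 photos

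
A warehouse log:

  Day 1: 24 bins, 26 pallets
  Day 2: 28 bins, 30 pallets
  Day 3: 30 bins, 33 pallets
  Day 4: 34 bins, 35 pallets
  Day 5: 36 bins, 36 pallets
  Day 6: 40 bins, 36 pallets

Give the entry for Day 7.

Bins: alternating steps +4, +2, +4, +2, …; 24, 28, 30, 34, 36, 40 → 42.
Pallets: 26, 30, 33, 35, 36, 36 → 35 (differences are 4, 3, 2, … (decreasing by 1 each time)).
Putting it together: 42 bins, 35 pallets.

42 bins, 35 pallets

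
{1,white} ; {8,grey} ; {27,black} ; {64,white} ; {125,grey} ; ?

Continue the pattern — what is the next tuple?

First entry goes 1, 8, 27, 64, 125 → 216 (perfect cubes: 1³, 2³, 3³, …).
Shade goes white, grey, black, white, grey → black (repeats white → grey → black).
Putting it together: {216,black}.

{216,black}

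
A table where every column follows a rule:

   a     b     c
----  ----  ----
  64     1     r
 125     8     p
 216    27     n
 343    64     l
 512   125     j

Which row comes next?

729  216  h

Column a: perfect cubes: 4³, 5³, 6³, …, so 64, 125, 216, 343, 512 → 729.
Column b: 1, 8, 27, 64, 125 → 216 (perfect cubes: 1³, 2³, 3³, …).
Column c goes r, p, n, l, j → h (letters move back 2 places in the alphabet).
Combining the parts gives 729  216  h.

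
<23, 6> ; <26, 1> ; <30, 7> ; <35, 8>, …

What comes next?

First slot: differences are 3, 4, 5, … (increasing by 1 each time); 23, 26, 30, 35 → 41.
Second slot goes 6, 1, 7, 8 → 15 (each term is the sum of the two before it).
So the next element is <41, 15>.

<41, 15>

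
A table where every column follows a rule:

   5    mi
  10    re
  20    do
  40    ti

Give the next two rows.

First component: ×2 each step, so 5, 10, 20, 40 → 80 → 160.
Note — runs backward through the solfège scale do→ti: mi, re, do, ti → la → sol.
Putting the parts together: 80  la and then 160  sol.

80  la; 160  sol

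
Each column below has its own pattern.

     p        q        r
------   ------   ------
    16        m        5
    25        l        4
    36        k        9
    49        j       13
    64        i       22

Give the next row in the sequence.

81  h  35

Column p goes 16, 25, 36, 49, 64 → 81 (perfect squares: 4², 5², 6², …).
For the column q, letters move back 1 place in the alphabet: m, l, k, j, i → h.
Column r goes 5, 4, 9, 13, 22 → 35 (each term is the sum of the two before it).
Combining the parts gives 81  h  35.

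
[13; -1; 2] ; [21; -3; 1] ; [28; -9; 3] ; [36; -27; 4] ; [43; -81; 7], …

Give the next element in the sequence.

[51; -243; 11]

First slot: 13, 21, 28, 36, 43 → 51 (alternating steps +8, +7, +8, +7, …).
For the second slot, ×3 each step: -1, -3, -9, -27, -81 → -243.
Third slot goes 2, 1, 3, 4, 7 → 11 (each term is the sum of the two before it).
Combining the parts gives [51; -243; 11].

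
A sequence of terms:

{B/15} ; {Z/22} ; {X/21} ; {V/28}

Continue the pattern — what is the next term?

{T/27}

Letter: letters move back 2 places in the alphabet, wrapping A→Z; B, Z, X, V → T.
Second value goes 15, 22, 21, 28 → 27 (alternating steps +7, −1, +7, −1, …).
Putting it together: {T/27}.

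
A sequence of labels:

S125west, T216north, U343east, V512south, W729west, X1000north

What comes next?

Letter: S, T, U, V, W, X → Y (letters move forward 1 place in the alphabet).
Second component — perfect cubes: 5³, 6³, 7³, …: 125, 216, 343, 512, 729, 1000 → 1331.
Direction: repeats west → north → east → south, so west, north, east, south, west, north → east.
Putting it together: Y1331east.

Y1331east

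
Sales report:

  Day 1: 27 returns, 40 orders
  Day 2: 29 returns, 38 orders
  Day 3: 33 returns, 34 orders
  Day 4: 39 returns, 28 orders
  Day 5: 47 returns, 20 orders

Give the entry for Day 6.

57 returns, 10 orders

For the returns, differences are 2, 4, 6, … (increasing by 2 each time): 27, 29, 33, 39, 47 → 57.
Orders goes 40, 38, 34, 28, 20 → 10 (together with the returns always sums to 67).
Putting it together: 57 returns, 10 orders.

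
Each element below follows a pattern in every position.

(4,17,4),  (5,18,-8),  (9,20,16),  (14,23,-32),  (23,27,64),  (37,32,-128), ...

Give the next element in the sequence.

(60,38,256)

First slot: each term is the sum of the two before it, so 4, 5, 9, 14, 23, 37 → 60.
For the second slot, differences are 1, 2, 3, … (increasing by 1 each time): 17, 18, 20, 23, 27, 32 → 38.
Third slot goes 4, -8, 16, -32, 64, -128 → 256 (×(-2) each step).
Putting it together: (60,38,256).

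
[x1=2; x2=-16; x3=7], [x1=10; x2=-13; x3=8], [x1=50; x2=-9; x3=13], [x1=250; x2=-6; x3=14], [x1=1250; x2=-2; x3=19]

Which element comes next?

X1 — ×5 each step: 2, 10, 50, 250, 1250 → 6250.
X2: -16, -13, -9, -6, -2 → 1 (alternating steps +3, +4, +3, +4, …).
X3 goes 7, 8, 13, 14, 19 → 20 (alternating steps +1, +5, +1, +5, …).
So the next element is [x1=6250; x2=1; x3=20].

[x1=6250; x2=1; x3=20]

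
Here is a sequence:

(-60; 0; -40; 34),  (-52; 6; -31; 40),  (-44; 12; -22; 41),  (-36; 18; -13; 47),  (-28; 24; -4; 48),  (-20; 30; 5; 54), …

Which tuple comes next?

(-12; 36; 14; 55)

For the first entry, +8 each step: -60, -52, -44, -36, -28, -20 → -12.
Second entry — +6 each step: 0, 6, 12, 18, 24, 30 → 36.
Third entry: +9 each step, so -40, -31, -22, -13, -4, 5 → 14.
Fourth entry: alternating steps +6, +1, +6, +1, …, so 34, 40, 41, 47, 48, 54 → 55.
Combining the parts gives (-12; 36; 14; 55).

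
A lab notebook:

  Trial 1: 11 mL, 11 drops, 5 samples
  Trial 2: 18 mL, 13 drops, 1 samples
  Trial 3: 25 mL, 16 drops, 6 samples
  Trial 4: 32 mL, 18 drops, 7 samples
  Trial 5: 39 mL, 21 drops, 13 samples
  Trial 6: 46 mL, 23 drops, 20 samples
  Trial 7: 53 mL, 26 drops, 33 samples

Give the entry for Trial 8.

60 mL, 28 drops, 53 samples

ML: +7 each step; 11, 18, 25, 32, 39, 46, 53 → 60.
Drops: alternating steps +2, +3, +2, +3, …; 11, 13, 16, 18, 21, 23, 26 → 28.
Samples: each term is the sum of the two before it, so 5, 1, 6, 7, 13, 20, 33 → 53.
Combining the parts gives 60 mL, 28 drops, 53 samples.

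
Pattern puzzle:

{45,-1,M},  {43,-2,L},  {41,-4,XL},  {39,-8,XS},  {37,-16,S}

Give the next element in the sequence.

{35,-32,M}

First slot: 45, 43, 41, 39, 37 → 35 (−2 each step).
Second slot: -1, -2, -4, -8, -16 → -32 (×2 each step).
Size: M, L, XL, XS, S → M (runs through clothing sizes XS→XL).
Combining the parts gives {35,-32,M}.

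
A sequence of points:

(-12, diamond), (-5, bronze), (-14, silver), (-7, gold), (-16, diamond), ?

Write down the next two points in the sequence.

(-9, bronze), (-18, silver)

First component — alternating steps +7, −9, +7, −9, …: -12, -5, -14, -7, -16 → -9 → -18.
For the rank, repeats diamond → bronze → silver → gold: diamond, bronze, silver, gold, diamond → bronze → silver.
So the next two points are (-9, bronze) and (-18, silver).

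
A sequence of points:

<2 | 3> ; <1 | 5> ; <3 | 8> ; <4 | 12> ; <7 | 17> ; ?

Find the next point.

<11 | 23>

First component: each term is the sum of the two before it, so 2, 1, 3, 4, 7 → 11.
For the second component, differences are 2, 3, 4, … (increasing by 1 each time): 3, 5, 8, 12, 17 → 23.
So the next point is <11 | 23>.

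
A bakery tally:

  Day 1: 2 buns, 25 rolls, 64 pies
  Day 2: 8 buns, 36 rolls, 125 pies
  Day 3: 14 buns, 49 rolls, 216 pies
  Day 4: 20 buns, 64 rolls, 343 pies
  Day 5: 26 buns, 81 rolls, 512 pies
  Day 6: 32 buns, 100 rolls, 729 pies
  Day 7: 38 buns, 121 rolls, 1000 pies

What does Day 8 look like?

Buns: +6 each step, so 2, 8, 14, 20, 26, 32, 38 → 44.
Rolls: perfect squares: 5², 6², 7², …; 25, 36, 49, 64, 81, 100, 121 → 144.
Pies — perfect cubes: 4³, 5³, 6³, …: 64, 125, 216, 343, 512, 729, 1000 → 1331.
So the next row is 44 buns, 144 rolls, 1331 pies.

44 buns, 144 rolls, 1331 pies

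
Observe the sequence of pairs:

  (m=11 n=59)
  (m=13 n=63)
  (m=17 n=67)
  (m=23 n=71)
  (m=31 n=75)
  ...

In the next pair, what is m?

41

M goes 11, 13, 17, 23, 31 → 41 (differences are 2, 4, 6, … (increasing by 2 each time)).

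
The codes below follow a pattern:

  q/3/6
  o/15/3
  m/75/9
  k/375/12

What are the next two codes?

i/1875/21 then g/9375/33

Letter: q, o, m, k → i → g (letters move back 2 places in the alphabet).
Second component goes 3, 15, 75, 375 → 1875 → 9375 (×5 each step).
For the third component, each term is the sum of the two before it: 6, 3, 9, 12 → 21 → 33.
So the next two codes are i/1875/21 and g/9375/33.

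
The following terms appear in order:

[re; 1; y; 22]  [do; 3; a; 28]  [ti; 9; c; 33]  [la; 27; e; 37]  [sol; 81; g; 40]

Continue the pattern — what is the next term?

[fa; 243; i; 42]

Note: runs backward through the solfège scale do→ti, so re, do, ti, la, sol → fa.
Second component goes 1, 3, 9, 27, 81 → 243 (×3 each step).
Letter — letters move forward 2 places in the alphabet, wrapping Z→A: y, a, c, e, g → i.
Fourth component: differences are 6, 5, 4, … (decreasing by 1 each time), so 22, 28, 33, 37, 40 → 42.
Combining the parts gives [fa; 243; i; 42].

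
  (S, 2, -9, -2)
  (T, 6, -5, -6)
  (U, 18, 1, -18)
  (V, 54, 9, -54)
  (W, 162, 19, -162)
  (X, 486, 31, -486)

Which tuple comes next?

Letter: letters move forward 1 place in the alphabet; S, T, U, V, W, X → Y.
Second entry: ×3 each step, so 2, 6, 18, 54, 162, 486 → 1458.
Third entry — differences are 4, 6, 8, … (increasing by 2 each time): -9, -5, 1, 9, 19, 31 → 45.
For the fourth entry, always the negative of the second entry: -2, -6, -18, -54, -162, -486 → -1458.
Combining the parts gives (Y, 1458, 45, -1458).

(Y, 1458, 45, -1458)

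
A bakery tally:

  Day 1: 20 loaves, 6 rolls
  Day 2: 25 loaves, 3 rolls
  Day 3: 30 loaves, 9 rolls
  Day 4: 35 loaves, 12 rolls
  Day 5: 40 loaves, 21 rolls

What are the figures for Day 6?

45 loaves, 33 rolls

Loaves: +5 each step, so 20, 25, 30, 35, 40 → 45.
For the rolls, each term is the sum of the two before it: 6, 3, 9, 12, 21 → 33.
Combining the parts gives 45 loaves, 33 rolls.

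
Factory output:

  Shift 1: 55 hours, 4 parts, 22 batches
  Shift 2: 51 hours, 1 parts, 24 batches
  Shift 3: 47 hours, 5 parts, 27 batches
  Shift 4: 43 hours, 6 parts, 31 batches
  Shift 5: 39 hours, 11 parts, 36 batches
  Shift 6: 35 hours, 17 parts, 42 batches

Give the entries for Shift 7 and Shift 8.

Hours goes 55, 51, 47, 43, 39, 35 → 31 → 27 (−4 each step).
Parts: 4, 1, 5, 6, 11, 17 → 28 → 45 (each term is the sum of the two before it).
Batches: 22, 24, 27, 31, 36, 42 → 49 → 57 (differences are 2, 3, 4, … (increasing by 1 each time)).
So the next two rows are 31 hours, 28 parts, 49 batches and 27 hours, 45 parts, 57 batches.

31 hours, 28 parts, 49 batches; 27 hours, 45 parts, 57 batches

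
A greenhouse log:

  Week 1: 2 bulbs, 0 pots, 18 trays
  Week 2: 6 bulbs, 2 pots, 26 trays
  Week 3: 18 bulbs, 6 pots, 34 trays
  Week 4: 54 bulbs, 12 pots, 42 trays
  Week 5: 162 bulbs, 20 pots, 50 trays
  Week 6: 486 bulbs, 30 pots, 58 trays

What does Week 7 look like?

1458 bulbs, 42 pots, 66 trays

Bulbs goes 2, 6, 18, 54, 162, 486 → 1458 (×3 each step).
Pots — differences are 2, 4, 6, … (increasing by 2 each time): 0, 2, 6, 12, 20, 30 → 42.
For the trays, +8 each step: 18, 26, 34, 42, 50, 58 → 66.
Putting it together: 1458 bulbs, 42 pots, 66 trays.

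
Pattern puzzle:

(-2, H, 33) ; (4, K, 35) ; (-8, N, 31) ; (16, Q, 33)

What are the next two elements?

(-32, T, 29), (64, W, 31)

First value — ×(-2) each step: -2, 4, -8, 16 → -32 → 64.
Letter: letters move forward 3 places in the alphabet, so H, K, N, Q → T → W.
Third value: alternating steps +2, −4, +2, −4, …, so 33, 35, 31, 33 → 29 → 31.
Putting the parts together: (-32, T, 29) and then (64, W, 31).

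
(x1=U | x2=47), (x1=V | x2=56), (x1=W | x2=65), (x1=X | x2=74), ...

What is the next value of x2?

X2 goes 47, 56, 65, 74 → 83 (+9 each step).

83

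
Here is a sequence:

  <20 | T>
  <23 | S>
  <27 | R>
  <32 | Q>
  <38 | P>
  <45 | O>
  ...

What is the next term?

<53 | N>

First component — differences are 3, 4, 5, … (increasing by 1 each time): 20, 23, 27, 32, 38, 45 → 53.
Letter goes T, S, R, Q, P, O → N (letters move back 1 place in the alphabet).
So the next term is <53 | N>.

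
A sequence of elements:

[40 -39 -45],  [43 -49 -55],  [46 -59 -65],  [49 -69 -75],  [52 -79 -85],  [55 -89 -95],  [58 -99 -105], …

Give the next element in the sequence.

[61 -109 -115]

First entry goes 40, 43, 46, 49, 52, 55, 58 → 61 (+3 each step).
For the second entry, −10 each step: -39, -49, -59, -69, -79, -89, -99 → -109.
Third entry: always 6 less than the second entry; -45, -55, -65, -75, -85, -95, -105 → -115.
Putting it together: [61 -109 -115].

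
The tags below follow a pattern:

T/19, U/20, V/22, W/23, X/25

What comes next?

Y/26

Letter: T, U, V, W, X → Y (letters move forward 1 place in the alphabet).
Second component: alternating steps +1, +2, +1, +2, …; 19, 20, 22, 23, 25 → 26.
Putting it together: Y/26.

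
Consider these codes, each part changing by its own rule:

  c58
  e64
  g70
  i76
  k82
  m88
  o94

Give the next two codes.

Letter: c, e, g, i, k, m, o → q → s (letters move forward 2 places in the alphabet).
Second component goes 58, 64, 70, 76, 82, 88, 94 → 100 → 106 (+6 each step).
Putting the parts together: q100 and then s106.

q100, s106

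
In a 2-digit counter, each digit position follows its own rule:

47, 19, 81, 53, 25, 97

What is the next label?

First digit: −3 each step, mod 10, so 4, 1, 8, 5, 2, 9 → 6.
For the second digit, +2 each step, mod 10: 7, 9, 1, 3, 5, 7 → 9.
So the next label is 69.

69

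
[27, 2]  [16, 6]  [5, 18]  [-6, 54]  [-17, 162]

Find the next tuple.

[-28, 486]

First coordinate — −11 each step: 27, 16, 5, -6, -17 → -28.
Second coordinate: ×3 each step; 2, 6, 18, 54, 162 → 486.
Combining the parts gives [-28, 486].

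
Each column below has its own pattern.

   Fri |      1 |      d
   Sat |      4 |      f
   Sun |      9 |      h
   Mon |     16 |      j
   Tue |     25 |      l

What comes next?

Wed  36  n

For the day, runs through the weekdays Mon→Sun: Fri, Sat, Sun, Mon, Tue → Wed.
Second component: 1, 4, 9, 16, 25 → 36 (perfect squares: 1², 2², 3², …).
Letter: letters move forward 2 places in the alphabet; d, f, h, j, l → n.
Putting it together: Wed  36  n.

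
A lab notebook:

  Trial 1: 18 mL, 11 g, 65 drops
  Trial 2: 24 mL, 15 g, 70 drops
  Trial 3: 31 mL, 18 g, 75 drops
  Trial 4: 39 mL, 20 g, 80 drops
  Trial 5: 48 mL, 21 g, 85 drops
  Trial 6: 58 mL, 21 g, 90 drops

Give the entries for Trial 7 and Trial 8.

69 mL, 20 g, 95 drops; 81 mL, 18 g, 100 drops

ML goes 18, 24, 31, 39, 48, 58 → 69 → 81 (differences are 6, 7, 8, … (increasing by 1 each time)).
G — differences are 4, 3, 2, … (decreasing by 1 each time): 11, 15, 18, 20, 21, 21 → 20 → 18.
Drops — +5 each step: 65, 70, 75, 80, 85, 90 → 95 → 100.
Putting the parts together: 69 mL, 20 g, 95 drops and then 81 mL, 18 g, 100 drops.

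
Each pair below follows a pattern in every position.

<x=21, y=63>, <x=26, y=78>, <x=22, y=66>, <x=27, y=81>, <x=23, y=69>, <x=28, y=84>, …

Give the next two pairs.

<x=24, y=72>, <x=29, y=87>

For the x, alternating steps +5, −4, +5, −4, …: 21, 26, 22, 27, 23, 28 → 24 → 29.
Y: 63, 78, 66, 81, 69, 84 → 72 → 87 (always 3 × the x).
Putting the parts together: <x=24, y=72> and then <x=29, y=87>.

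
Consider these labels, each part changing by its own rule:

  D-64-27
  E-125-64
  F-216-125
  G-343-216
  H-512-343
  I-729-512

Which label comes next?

J-1000-729

Letter: letters move forward 1 place in the alphabet, so D, E, F, G, H, I → J.
Second component goes 64, 125, 216, 343, 512, 729 → 1000 (perfect cubes: 4³, 5³, 6³, …).
Third component: 27, 64, 125, 216, 343, 512 → 729 (perfect cubes: 3³, 4³, 5³, …).
Combining the parts gives J-1000-729.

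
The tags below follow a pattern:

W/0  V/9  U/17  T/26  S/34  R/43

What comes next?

Q/51

For the letter, letters move back 1 place in the alphabet: W, V, U, T, S, R → Q.
For the second component, alternating steps +9, +8, +9, +8, …: 0, 9, 17, 26, 34, 43 → 51.
Combining the parts gives Q/51.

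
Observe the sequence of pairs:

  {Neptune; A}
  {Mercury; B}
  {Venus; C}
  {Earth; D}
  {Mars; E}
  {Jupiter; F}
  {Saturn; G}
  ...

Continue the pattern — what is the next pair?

{Uranus; H}

Planet: Neptune, Mercury, Venus, Earth, Mars, Jupiter, Saturn → Uranus (runs through the planets Mercury→Neptune).
Letter: A, B, C, D, E, F, G → H (letters move forward 1 place in the alphabet).
So the next pair is {Uranus; H}.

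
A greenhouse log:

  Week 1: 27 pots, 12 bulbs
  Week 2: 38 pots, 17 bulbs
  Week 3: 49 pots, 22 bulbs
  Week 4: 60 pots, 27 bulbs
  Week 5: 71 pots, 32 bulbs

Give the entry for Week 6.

82 pots, 37 bulbs

Pots: +11 each step; 27, 38, 49, 60, 71 → 82.
Bulbs: +5 each step; 12, 17, 22, 27, 32 → 37.
Putting it together: 82 pots, 37 bulbs.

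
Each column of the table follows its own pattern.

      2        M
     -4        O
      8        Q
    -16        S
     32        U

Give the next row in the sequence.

For the first component, ×(-2) each step: 2, -4, 8, -16, 32 → -64.
Letter — letters move forward 2 places in the alphabet: M, O, Q, S, U → W.
Putting it together: -64  W.

-64  W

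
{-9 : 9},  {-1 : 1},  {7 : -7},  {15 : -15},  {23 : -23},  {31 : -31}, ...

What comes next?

{39 : -39}

First value: -9, -1, 7, 15, 23, 31 → 39 (+8 each step).
Second value goes 9, 1, -7, -15, -23, -31 → -39 (always the negative of the first value).
Putting it together: {39 : -39}.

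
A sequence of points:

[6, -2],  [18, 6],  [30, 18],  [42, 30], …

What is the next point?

[54, 42]

For the first part, +12 each step: 6, 18, 30, 42 → 54.
Second part: -2, 6, 18, 30 → 42 (always the previous value of the first part).
So the next point is [54, 42].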